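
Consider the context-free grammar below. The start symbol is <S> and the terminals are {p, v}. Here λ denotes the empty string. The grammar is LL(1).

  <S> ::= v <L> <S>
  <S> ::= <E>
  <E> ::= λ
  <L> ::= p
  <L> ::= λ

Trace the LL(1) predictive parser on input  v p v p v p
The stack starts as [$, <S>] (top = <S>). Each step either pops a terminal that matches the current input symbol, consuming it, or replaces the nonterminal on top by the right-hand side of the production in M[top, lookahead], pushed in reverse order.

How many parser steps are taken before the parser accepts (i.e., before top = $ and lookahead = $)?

14

      Stack        Input          Action
   1  $ <S>        v p v p v p $  expand <S> ::= v <L> <S>
   2  $ <S> <L> v  v p v p v p $  match v
   3  $ <S> <L>    p v p v p $    expand <L> ::= p
   4  $ <S> p      p v p v p $    match p
   5  $ <S>        v p v p $      expand <S> ::= v <L> <S>
   6  $ <S> <L> v  v p v p $      match v
   7  $ <S> <L>    p v p $        expand <L> ::= p
   8  $ <S> p      p v p $        match p
   9  $ <S>        v p $          expand <S> ::= v <L> <S>
  10  $ <S> <L> v  v p $          match v
  11  $ <S> <L>    p $            expand <L> ::= p
  12  $ <S> p      p $            match p
  13  $ <S>        $              expand <S> ::= <E>
  14  $ <E>        $              expand <E> ::= λ
Accept reached after 14 steps.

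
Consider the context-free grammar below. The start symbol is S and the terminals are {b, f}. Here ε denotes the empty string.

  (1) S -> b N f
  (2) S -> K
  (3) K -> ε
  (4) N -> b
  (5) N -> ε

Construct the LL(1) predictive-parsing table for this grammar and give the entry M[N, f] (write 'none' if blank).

FIRST(K) = {ε}
FIRST(N) = {ε, b}
FIRST(S) = {ε, b}  (via K)
FOLLOW(S) includes $ since S is the start symbol.
FOLLOW(N): in S->b N f, N is followed by f with FIRST {f}. Thus FOLLOW(N) = {f}.
For N -> b: FIRST(b) = {b}, so it goes in M[N, t] for t ∈ {b}.
For N -> ε: FIRST(ε) = {ε}, so it goes in M[N, t] for t ∈ {}; since ε ∈ FIRST, also for every t ∈ FOLLOW(N) = {f}.

N -> ε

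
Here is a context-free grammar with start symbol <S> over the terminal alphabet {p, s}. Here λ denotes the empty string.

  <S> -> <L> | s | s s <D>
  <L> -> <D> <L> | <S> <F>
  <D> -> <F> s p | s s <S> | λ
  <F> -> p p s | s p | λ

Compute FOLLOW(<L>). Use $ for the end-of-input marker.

{$, p, s}

FIRST(<F>): from <F>->p p s we get {p}; from <F>->s p we get {s}; from <F>->λ we get {λ}. So FIRST(<F>) = {λ, p, s}.
FIRST(<D>): from <D>-><F> s p we get {p, s}; from <D>->s s <S> we get {s}; from <D>->λ we get {λ}. So FIRST(<D>) = {λ, p, s}.
FIRST(<S>): from <S>-><L> we get {p, s}; from <S>->s we get {s}; from <S>->s s <D> we get {s}. So FIRST(<S>) = {p, s}.
FIRST(<L>): from <L>-><D> <L> we get {p, s}; from <L>-><S> <F> we get {p, s}. So FIRST(<L>) = {p, s}.
FOLLOW(<S>) includes $ since <S> is the start symbol.
FOLLOW(<S>): in <L>-><S> <F>, <S> is followed by <F> with FIRST {λ, p, s}; in <L>-><S> <F>, the suffix after <S> is nullable, so FOLLOW(<S>) ⊇ FOLLOW(<L>) = {$, p, s}; in <D>->s s <S>, the suffix after <S> is empty, so FOLLOW(<S>) ⊇ FOLLOW(<D>) = {$, p, s}. Thus FOLLOW(<S>) = {$, p, s}.
FOLLOW(<L>): in <S>-><L>, the suffix after <L> is empty, so FOLLOW(<L>) ⊇ FOLLOW(<S>) = {$, p, s}; in <L>-><D> <L>, the suffix after <L> is empty (adds nothing new). Thus FOLLOW(<L>) = {$, p, s}.
FOLLOW(<D>): in <S>->s s <D>, the suffix after <D> is empty, so FOLLOW(<D>) ⊇ FOLLOW(<S>) = {$, p, s}; in <L>-><D> <L>, <D> is followed by <L> with FIRST {p, s}. Thus FOLLOW(<D>) = {$, p, s}.
FOLLOW(<F>): in <L>-><S> <F>, the suffix after <F> is empty, so FOLLOW(<F>) ⊇ FOLLOW(<L>) = {$, p, s}; in <D>-><F> s p, <F> is followed by s p with FIRST {s}. Thus FOLLOW(<F>) = {$, p, s}.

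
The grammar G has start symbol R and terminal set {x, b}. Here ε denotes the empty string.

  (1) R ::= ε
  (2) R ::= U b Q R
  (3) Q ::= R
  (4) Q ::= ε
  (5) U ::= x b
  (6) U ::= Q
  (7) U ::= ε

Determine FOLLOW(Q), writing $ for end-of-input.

{$, b, x}

FIRST(R): from R::=ε we get {ε}; from R::=U b Q R we get {b, x}. So FIRST(R) = {ε, b, x}.
FIRST(Q): from Q::=R we get {ε, b, x}; from Q::=ε we get {ε}. So FIRST(Q) = {ε, b, x}.
FIRST(U): from U::=x b we get {x}; from U::=Q we get {ε, b, x}; from U::=ε we get {ε}. So FIRST(U) = {ε, b, x}.
FOLLOW(R) includes $ since R is the start symbol.
FOLLOW(U): in R::=U b Q R, U is followed by b Q R with FIRST {b}. Thus FOLLOW(U) = {b}.
FOLLOW(R): in R::=U b Q R, the suffix after R is empty (adds nothing new); in Q::=R, the suffix after R is empty, so FOLLOW(R) ⊇ FOLLOW(Q) = {$, b, x}. Thus FOLLOW(R) = {$, b, x}.
FOLLOW(Q): in R::=U b Q R, Q is followed by R with FIRST {ε, b, x}; in R::=U b Q R, the suffix after Q is nullable, so FOLLOW(Q) ⊇ FOLLOW(R) = {$, b, x}; in U::=Q, the suffix after Q is empty, so FOLLOW(Q) ⊇ FOLLOW(U) = {b}. Thus FOLLOW(Q) = {$, b, x}.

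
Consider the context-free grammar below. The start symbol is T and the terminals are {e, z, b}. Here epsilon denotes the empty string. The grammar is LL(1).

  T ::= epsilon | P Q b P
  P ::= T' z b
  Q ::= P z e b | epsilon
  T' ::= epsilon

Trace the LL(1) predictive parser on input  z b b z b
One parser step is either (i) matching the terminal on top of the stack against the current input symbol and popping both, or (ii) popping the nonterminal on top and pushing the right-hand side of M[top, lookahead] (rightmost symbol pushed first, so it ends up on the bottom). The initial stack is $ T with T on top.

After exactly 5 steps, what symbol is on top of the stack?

     Stack           Input        Action
  1  $ T             z b b z b $  expand T ::= P Q b P
  2  $ P b Q P       z b b z b $  expand P ::= T' z b
  3  $ P b Q b z T'  z b b z b $  expand T' ::= epsilon
  4  $ P b Q b z     z b b z b $  match z
  5  $ P b Q b       b b z b $    match b
Stack after step 5: $ P b Q (top = Q).

Q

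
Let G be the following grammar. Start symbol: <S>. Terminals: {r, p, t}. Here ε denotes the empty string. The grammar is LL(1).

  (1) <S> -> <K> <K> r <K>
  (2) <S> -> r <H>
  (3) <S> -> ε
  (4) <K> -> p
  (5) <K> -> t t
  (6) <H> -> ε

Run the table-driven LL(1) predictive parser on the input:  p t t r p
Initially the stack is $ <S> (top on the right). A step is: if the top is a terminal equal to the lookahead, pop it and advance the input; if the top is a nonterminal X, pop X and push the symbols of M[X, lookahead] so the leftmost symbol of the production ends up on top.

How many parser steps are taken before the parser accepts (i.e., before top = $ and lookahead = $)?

9

     Stack            Input        Action
  1  $ <S>            p t t r p $  expand <S> -> <K> <K> r <K>
  2  $ <K> r <K> <K>  p t t r p $  expand <K> -> p
  3  $ <K> r <K> p    p t t r p $  match p
  4  $ <K> r <K>      t t r p $    expand <K> -> t t
  5  $ <K> r t t      t t r p $    match t
  6  $ <K> r t        t r p $      match t
  7  $ <K> r          r p $        match r
  8  $ <K>            p $          expand <K> -> p
  9  $ p              p $          match p
Accept reached after 9 steps.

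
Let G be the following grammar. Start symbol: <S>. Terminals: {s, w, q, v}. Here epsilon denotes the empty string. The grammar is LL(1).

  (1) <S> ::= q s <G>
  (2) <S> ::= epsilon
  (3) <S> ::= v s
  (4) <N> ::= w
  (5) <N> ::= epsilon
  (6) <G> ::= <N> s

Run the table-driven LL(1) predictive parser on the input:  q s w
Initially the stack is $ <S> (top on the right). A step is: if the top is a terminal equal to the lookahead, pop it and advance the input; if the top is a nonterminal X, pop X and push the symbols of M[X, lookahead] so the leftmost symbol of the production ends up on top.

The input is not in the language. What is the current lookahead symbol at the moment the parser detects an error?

     Stack      Input    Action
  1  $ <S>      q s w $  expand <S> ::= q s <G>
  2  $ <G> s q  q s w $  match q
  3  $ <G> s    s w $    match s
  4  $ <G>      w $      expand <G> ::= <N> s
  5  $ s <N>    w $      expand <N> ::= w
  6  $ s w      w $      match w
  7  $ s        $        error: top is terminal s but lookahead is $

$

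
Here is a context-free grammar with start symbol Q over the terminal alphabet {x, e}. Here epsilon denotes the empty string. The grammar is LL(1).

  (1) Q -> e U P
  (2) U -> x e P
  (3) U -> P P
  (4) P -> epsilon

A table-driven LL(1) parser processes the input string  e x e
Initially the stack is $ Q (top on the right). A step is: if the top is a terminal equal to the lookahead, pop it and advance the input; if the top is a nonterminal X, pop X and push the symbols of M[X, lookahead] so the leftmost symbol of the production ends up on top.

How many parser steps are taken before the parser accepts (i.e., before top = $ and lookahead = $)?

     Stack      Input    Action
  1  $ Q        e x e $  expand Q -> e U P
  2  $ P U e    e x e $  match e
  3  $ P U      x e $    expand U -> x e P
  4  $ P P e x  x e $    match x
  5  $ P P e    e $      match e
  6  $ P P      $        expand P -> epsilon
  7  $ P        $        expand P -> epsilon
Accept reached after 7 steps.

7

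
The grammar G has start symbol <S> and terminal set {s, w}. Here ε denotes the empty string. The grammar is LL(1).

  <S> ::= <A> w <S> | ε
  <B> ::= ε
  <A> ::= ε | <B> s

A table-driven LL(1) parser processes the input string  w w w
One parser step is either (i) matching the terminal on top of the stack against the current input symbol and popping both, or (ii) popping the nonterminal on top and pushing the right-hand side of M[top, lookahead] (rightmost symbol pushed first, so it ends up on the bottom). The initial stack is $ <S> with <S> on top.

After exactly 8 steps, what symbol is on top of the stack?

step 1: stack=$ <S>  input=w w w $  — expand <S> ::= <A> w <S>
step 2: stack=$ <S> w <A>  input=w w w $  — expand <A> ::= ε
step 3: stack=$ <S> w  input=w w w $  — match w
step 4: stack=$ <S>  input=w w $  — expand <S> ::= <A> w <S>
step 5: stack=$ <S> w <A>  input=w w $  — expand <A> ::= ε
step 6: stack=$ <S> w  input=w w $  — match w
step 7: stack=$ <S>  input=w $  — expand <S> ::= <A> w <S>
step 8: stack=$ <S> w <A>  input=w $  — expand <A> ::= ε
Stack after step 8: $ <S> w (top = w).

w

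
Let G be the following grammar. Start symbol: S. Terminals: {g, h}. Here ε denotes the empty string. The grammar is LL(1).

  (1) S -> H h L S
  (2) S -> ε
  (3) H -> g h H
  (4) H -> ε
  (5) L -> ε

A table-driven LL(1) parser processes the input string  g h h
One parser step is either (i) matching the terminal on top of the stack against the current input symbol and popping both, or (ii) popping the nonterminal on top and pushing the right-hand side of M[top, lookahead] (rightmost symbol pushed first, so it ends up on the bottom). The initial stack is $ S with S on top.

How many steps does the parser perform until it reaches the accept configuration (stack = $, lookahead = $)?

8

     Stack          Input    Action
  1  $ S            g h h $  expand S -> H h L S
  2  $ S L h H      g h h $  expand H -> g h H
  3  $ S L h H h g  g h h $  match g
  4  $ S L h H h    h h $    match h
  5  $ S L h H      h $      expand H -> ε
  6  $ S L h        h $      match h
  7  $ S L          $        expand L -> ε
  8  $ S            $        expand S -> ε
Accept reached after 8 steps.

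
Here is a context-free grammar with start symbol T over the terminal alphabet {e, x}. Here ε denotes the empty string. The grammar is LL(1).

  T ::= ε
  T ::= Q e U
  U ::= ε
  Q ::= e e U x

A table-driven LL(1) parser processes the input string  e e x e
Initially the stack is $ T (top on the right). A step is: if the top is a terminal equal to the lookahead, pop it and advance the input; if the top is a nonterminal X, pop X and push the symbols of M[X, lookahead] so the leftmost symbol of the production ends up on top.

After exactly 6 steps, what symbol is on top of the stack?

e

     Stack          Input      Action
  1  $ T            e e x e $  expand T ::= Q e U
  2  $ U e Q        e e x e $  expand Q ::= e e U x
  3  $ U e x U e e  e e x e $  match e
  4  $ U e x U e    e x e $    match e
  5  $ U e x U      x e $      expand U ::= ε
  6  $ U e x        x e $      match x
Stack after step 6: $ U e (top = e).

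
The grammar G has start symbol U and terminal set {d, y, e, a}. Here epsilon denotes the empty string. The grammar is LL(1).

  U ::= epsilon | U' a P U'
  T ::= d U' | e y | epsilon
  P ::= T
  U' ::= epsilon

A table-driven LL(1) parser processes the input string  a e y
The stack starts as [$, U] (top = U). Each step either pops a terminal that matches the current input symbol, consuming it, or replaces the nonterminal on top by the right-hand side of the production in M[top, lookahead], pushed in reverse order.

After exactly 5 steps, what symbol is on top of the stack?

e

step 1: stack=$ U  input=a e y $  — expand U ::= U' a P U'
step 2: stack=$ U' P a U'  input=a e y $  — expand U' ::= epsilon
step 3: stack=$ U' P a  input=a e y $  — match a
step 4: stack=$ U' P  input=e y $  — expand P ::= T
step 5: stack=$ U' T  input=e y $  — expand T ::= e y
Stack after step 5: $ U' y e (top = e).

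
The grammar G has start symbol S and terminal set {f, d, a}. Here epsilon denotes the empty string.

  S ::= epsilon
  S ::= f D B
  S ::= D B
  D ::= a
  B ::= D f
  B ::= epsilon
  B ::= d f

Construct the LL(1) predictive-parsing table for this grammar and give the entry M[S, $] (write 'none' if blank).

FIRST(D): from D::=a we get {a}. So FIRST(D) = {a}.
FIRST(S): from S::=epsilon we get {epsilon}; from S::=f D B we get {f}; from S::=D B we get {a}. So FIRST(S) = {epsilon, a, f}.
FIRST(B): from B::=D f we get {a}; from B::=epsilon we get {epsilon}; from B::=d f we get {d}. So FIRST(B) = {epsilon, a, d}.
FOLLOW(S) includes $ since S is the start symbol.
FOLLOW(S): S appears on no right-hand side. Thus FOLLOW(S) = {$}.
For S ::= epsilon: FIRST(epsilon) = {epsilon}, so it goes in M[S, t] for t ∈ {}; since epsilon ∈ FIRST, also for every t ∈ FOLLOW(S) = {$}.
For S ::= f D B: FIRST(f D B) = {f}, so it goes in M[S, t] for t ∈ {f}.
For S ::= D B: FIRST(D B) = {a}, so it goes in M[S, t] for t ∈ {a}.

S ::= epsilon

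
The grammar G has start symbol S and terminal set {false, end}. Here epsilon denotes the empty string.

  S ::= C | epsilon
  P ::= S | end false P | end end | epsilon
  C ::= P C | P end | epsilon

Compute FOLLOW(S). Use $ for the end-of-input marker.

FIRST(S): from S::=C we get {epsilon, end}; from S::=epsilon we get {epsilon}. So FIRST(S) = {epsilon, end}.
FIRST(P): from P::=S we get {epsilon, end}; from P::=end false P we get {end}; from P::=end end we get {end}; from P::=epsilon we get {epsilon}. So FIRST(P) = {epsilon, end}.
FIRST(C): from C::=P C we get {epsilon, end}; from C::=P end we get {end}; from C::=epsilon we get {epsilon}. So FIRST(C) = {epsilon, end}.
FOLLOW(S) includes $ since S is the start symbol.
FOLLOW(S): in P::=S, the suffix after S is empty, so FOLLOW(S) ⊇ FOLLOW(P) = {$, end}. Thus FOLLOW(S) = {$, end}.
FOLLOW(C): in S::=C, the suffix after C is empty, so FOLLOW(C) ⊇ FOLLOW(S) = {$, end}; in C::=P C, the suffix after C is empty (adds nothing new). Thus FOLLOW(C) = {$, end}.
FOLLOW(P): in P::=end false P, the suffix after P is empty (adds nothing new); in C::=P C, P is followed by C with FIRST {epsilon, end}; in C::=P C, the suffix after P is nullable, so FOLLOW(P) ⊇ FOLLOW(C) = {$, end}; in C::=P end, P is followed by end with FIRST {end}. Thus FOLLOW(P) = {$, end}.

{$, end}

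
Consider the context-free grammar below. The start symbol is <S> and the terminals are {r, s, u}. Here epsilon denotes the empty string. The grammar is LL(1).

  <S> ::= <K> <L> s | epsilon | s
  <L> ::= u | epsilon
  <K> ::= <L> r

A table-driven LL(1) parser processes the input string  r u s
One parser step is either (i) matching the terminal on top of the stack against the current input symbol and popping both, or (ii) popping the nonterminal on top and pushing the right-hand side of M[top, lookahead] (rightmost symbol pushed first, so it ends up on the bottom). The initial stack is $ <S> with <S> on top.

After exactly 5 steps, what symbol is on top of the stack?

u

     Stack          Input    Action
  1  $ <S>          r u s $  expand <S> ::= <K> <L> s
  2  $ s <L> <K>    r u s $  expand <K> ::= <L> r
  3  $ s <L> r <L>  r u s $  expand <L> ::= epsilon
  4  $ s <L> r      r u s $  match r
  5  $ s <L>        u s $    expand <L> ::= u
Stack after step 5: $ s u (top = u).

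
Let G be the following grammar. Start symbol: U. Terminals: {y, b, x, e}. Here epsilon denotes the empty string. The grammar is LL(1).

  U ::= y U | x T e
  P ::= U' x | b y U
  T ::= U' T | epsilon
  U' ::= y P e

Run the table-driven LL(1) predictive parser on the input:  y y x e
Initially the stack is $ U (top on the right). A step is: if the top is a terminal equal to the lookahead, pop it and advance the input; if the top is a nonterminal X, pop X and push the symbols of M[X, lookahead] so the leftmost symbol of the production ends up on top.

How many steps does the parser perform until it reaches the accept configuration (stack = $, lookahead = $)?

step 1: stack=$ U  input=y y x e $  — expand U ::= y U
step 2: stack=$ U y  input=y y x e $  — match y
step 3: stack=$ U  input=y x e $  — expand U ::= y U
step 4: stack=$ U y  input=y x e $  — match y
step 5: stack=$ U  input=x e $  — expand U ::= x T e
step 6: stack=$ e T x  input=x e $  — match x
step 7: stack=$ e T  input=e $  — expand T ::= epsilon
step 8: stack=$ e  input=e $  — match e
Accept reached after 8 steps.

8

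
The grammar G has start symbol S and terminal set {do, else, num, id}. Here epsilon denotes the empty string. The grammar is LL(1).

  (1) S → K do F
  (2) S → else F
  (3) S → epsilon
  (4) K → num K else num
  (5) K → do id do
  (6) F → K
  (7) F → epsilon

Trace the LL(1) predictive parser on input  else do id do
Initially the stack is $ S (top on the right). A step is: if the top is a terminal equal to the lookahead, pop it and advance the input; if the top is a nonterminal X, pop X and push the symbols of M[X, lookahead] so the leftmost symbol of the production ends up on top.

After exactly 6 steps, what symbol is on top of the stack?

do

     Stack       Input            Action
  1  $ S         else do id do $  expand S → else F
  2  $ F else    else do id do $  match else
  3  $ F         do id do $       expand F → K
  4  $ K         do id do $       expand K → do id do
  5  $ do id do  do id do $       match do
  6  $ do id     id do $          match id
Stack after step 6: $ do (top = do).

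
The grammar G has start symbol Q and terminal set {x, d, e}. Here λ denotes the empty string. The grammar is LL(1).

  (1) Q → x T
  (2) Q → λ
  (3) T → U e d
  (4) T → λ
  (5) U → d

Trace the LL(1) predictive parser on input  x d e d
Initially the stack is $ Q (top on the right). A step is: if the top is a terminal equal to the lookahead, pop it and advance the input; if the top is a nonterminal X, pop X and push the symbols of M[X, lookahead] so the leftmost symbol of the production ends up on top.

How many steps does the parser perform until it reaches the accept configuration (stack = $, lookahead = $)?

7

step 1: stack=$ Q  input=x d e d $  — expand Q → x T
step 2: stack=$ T x  input=x d e d $  — match x
step 3: stack=$ T  input=d e d $  — expand T → U e d
step 4: stack=$ d e U  input=d e d $  — expand U → d
step 5: stack=$ d e d  input=d e d $  — match d
step 6: stack=$ d e  input=e d $  — match e
step 7: stack=$ d  input=d $  — match d
Accept reached after 7 steps.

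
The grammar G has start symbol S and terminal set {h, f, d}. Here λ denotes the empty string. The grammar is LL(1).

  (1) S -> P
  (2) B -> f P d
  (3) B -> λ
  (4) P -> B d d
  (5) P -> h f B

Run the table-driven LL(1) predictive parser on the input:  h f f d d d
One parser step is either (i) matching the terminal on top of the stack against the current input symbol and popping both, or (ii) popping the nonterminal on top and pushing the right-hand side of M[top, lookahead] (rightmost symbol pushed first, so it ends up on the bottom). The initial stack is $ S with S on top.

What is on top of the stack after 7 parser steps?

step 1: stack=$ S  input=h f f d d d $  — expand S -> P
step 2: stack=$ P  input=h f f d d d $  — expand P -> h f B
step 3: stack=$ B f h  input=h f f d d d $  — match h
step 4: stack=$ B f  input=f f d d d $  — match f
step 5: stack=$ B  input=f d d d $  — expand B -> f P d
step 6: stack=$ d P f  input=f d d d $  — match f
step 7: stack=$ d P  input=d d d $  — expand P -> B d d
Stack after step 7: $ d d d B (top = B).

B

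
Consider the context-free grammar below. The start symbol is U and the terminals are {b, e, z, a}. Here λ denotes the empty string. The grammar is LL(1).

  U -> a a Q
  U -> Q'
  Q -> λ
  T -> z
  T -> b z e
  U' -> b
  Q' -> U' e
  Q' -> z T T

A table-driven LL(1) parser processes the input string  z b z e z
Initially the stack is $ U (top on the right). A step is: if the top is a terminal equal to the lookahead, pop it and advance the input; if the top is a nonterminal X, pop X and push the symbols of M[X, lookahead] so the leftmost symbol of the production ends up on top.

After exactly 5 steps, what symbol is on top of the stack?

z

     Stack      Input        Action
  1  $ U        z b z e z $  expand U -> Q'
  2  $ Q'       z b z e z $  expand Q' -> z T T
  3  $ T T z    z b z e z $  match z
  4  $ T T      b z e z $    expand T -> b z e
  5  $ T e z b  b z e z $    match b
Stack after step 5: $ T e z (top = z).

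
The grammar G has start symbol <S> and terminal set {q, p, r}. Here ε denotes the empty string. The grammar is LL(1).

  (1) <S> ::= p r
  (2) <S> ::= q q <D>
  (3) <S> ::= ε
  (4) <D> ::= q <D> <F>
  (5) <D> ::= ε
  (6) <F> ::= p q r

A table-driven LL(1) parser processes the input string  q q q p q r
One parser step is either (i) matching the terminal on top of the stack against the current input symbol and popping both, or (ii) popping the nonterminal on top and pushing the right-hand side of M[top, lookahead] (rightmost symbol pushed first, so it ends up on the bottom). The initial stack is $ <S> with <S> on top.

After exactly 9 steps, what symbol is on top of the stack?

     Stack        Input          Action
  1  $ <S>        q q q p q r $  expand <S> ::= q q <D>
  2  $ <D> q q    q q q p q r $  match q
  3  $ <D> q      q q p q r $    match q
  4  $ <D>        q p q r $      expand <D> ::= q <D> <F>
  5  $ <F> <D> q  q p q r $      match q
  6  $ <F> <D>    p q r $        expand <D> ::= ε
  7  $ <F>        p q r $        expand <F> ::= p q r
  8  $ r q p      p q r $        match p
  9  $ r q        q r $          match q
Stack after step 9: $ r (top = r).

r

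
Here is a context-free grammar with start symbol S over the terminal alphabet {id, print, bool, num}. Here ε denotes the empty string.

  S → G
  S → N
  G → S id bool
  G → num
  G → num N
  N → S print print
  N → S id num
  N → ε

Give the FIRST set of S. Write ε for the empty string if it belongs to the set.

FIRST(S) = {ε, id, num, print}  (via G, N)
FIRST(G) = {id, num, print}  (via S id bool)
FIRST(N) = {ε, id, num, print}  (via S print print, S id num)

{ε, id, num, print}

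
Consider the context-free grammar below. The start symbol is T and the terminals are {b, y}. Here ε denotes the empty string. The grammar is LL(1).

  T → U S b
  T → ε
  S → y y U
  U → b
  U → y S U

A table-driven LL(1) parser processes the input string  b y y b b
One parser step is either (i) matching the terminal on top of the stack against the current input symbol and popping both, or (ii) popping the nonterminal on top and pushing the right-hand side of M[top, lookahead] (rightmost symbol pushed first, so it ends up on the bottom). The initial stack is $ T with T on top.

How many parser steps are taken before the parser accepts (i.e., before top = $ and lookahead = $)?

9

     Stack      Input        Action
  1  $ T        b y y b b $  expand T → U S b
  2  $ b S U    b y y b b $  expand U → b
  3  $ b S b    b y y b b $  match b
  4  $ b S      y y b b $    expand S → y y U
  5  $ b U y y  y y b b $    match y
  6  $ b U y    y b b $      match y
  7  $ b U      b b $        expand U → b
  8  $ b b      b b $        match b
  9  $ b        b $          match b
Accept reached after 9 steps.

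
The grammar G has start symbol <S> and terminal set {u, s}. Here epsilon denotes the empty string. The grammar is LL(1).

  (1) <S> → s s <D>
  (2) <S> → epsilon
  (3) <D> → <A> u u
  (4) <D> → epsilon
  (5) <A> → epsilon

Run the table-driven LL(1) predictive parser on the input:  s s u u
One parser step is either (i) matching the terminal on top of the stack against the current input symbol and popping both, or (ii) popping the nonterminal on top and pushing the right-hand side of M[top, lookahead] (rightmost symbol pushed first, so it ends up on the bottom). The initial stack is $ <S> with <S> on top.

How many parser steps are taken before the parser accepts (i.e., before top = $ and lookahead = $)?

step 1: stack=$ <S>  input=s s u u $  — expand <S> → s s <D>
step 2: stack=$ <D> s s  input=s s u u $  — match s
step 3: stack=$ <D> s  input=s u u $  — match s
step 4: stack=$ <D>  input=u u $  — expand <D> → <A> u u
step 5: stack=$ u u <A>  input=u u $  — expand <A> → epsilon
step 6: stack=$ u u  input=u u $  — match u
step 7: stack=$ u  input=u $  — match u
Accept reached after 7 steps.

7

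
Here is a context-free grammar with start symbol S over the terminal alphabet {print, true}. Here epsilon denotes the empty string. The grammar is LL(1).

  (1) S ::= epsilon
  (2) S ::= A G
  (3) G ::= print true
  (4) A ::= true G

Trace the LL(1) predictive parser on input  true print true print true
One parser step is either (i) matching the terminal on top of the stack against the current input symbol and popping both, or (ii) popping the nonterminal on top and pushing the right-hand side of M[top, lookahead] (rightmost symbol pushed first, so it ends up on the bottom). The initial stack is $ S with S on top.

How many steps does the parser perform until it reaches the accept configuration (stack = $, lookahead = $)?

9

     Stack           Input                         Action
  1  $ S             true print true print true $  expand S ::= A G
  2  $ G A           true print true print true $  expand A ::= true G
  3  $ G G true      true print true print true $  match true
  4  $ G G           print true print true $       expand G ::= print true
  5  $ G true print  print true print true $       match print
  6  $ G true        true print true $             match true
  7  $ G             print true $                  expand G ::= print true
  8  $ true print    print true $                  match print
  9  $ true          true $                        match true
Accept reached after 9 steps.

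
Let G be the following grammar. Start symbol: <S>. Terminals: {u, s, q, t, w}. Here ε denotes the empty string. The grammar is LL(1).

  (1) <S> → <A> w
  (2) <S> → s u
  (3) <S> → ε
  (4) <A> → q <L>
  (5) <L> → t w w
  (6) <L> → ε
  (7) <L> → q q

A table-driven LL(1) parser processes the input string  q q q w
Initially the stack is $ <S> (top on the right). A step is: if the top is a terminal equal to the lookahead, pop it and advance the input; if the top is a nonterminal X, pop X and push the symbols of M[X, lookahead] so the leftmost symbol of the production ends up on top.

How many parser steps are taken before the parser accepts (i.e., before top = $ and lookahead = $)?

     Stack      Input      Action
  1  $ <S>      q q q w $  expand <S> → <A> w
  2  $ w <A>    q q q w $  expand <A> → q <L>
  3  $ w <L> q  q q q w $  match q
  4  $ w <L>    q q w $    expand <L> → q q
  5  $ w q q    q q w $    match q
  6  $ w q      q w $      match q
  7  $ w        w $        match w
Accept reached after 7 steps.

7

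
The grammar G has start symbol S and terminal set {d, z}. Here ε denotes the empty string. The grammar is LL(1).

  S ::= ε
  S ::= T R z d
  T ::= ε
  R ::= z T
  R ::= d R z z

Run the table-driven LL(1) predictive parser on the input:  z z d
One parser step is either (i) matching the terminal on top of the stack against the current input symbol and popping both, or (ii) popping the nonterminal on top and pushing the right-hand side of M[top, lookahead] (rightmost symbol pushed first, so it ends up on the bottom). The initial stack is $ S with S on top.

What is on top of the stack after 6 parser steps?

     Stack      Input    Action
  1  $ S        z z d $  expand S ::= T R z d
  2  $ d z R T  z z d $  expand T ::= ε
  3  $ d z R    z z d $  expand R ::= z T
  4  $ d z T z  z z d $  match z
  5  $ d z T    z d $    expand T ::= ε
  6  $ d z      z d $    match z
Stack after step 6: $ d (top = d).

d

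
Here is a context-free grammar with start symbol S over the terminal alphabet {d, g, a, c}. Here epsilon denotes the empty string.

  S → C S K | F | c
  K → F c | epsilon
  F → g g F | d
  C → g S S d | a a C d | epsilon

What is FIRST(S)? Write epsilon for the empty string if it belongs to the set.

{a, c, d, g}

FIRST(F) = {d, g}
FIRST(C) = {epsilon, a, g}
FIRST(S) = {a, c, d, g}  (via C S K, F)
FIRST(K) = {epsilon, d, g}  (via F c)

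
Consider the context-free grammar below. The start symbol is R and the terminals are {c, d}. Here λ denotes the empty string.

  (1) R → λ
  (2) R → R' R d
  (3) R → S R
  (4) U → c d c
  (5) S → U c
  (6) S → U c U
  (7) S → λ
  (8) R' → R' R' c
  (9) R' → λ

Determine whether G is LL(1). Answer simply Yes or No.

FIRST(R) = {λ, c, d}
FIRST(U) = {c}
FIRST(S) = {λ, c}
FIRST(R') = {λ, c}
FOLLOW(R) = {$, d}
FOLLOW(U) = {$, c, d}
FOLLOW(S) = {$, c, d}
FOLLOW(R') = {c, d}
Cell M[R, $] receives both R → λ and R → S R — the grammar is not LL(1).

No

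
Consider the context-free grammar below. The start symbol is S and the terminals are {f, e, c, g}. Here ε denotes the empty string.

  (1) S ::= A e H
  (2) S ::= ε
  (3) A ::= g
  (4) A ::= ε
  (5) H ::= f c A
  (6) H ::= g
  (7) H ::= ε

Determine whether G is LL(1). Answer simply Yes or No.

Yes

FIRST(S) = {ε, e, g}
FIRST(A) = {ε, g}
FIRST(H) = {ε, f, g}
FOLLOW(S) = {$}
FOLLOW(A) = {$, e}
FOLLOW(H) = {$}
Each cell of M receives at most one production.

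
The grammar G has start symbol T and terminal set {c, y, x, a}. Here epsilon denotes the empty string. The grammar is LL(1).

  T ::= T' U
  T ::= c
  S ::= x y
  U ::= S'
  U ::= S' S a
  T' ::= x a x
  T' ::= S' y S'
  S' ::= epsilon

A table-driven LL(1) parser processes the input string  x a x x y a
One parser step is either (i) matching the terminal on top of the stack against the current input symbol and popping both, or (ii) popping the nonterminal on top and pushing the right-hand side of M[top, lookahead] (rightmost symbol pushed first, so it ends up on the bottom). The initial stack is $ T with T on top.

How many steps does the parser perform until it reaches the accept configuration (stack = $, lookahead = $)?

      Stack      Input          Action
   1  $ T        x a x x y a $  expand T ::= T' U
   2  $ U T'     x a x x y a $  expand T' ::= x a x
   3  $ U x a x  x a x x y a $  match x
   4  $ U x a    a x x y a $    match a
   5  $ U x      x x y a $      match x
   6  $ U        x y a $        expand U ::= S' S a
   7  $ a S S'   x y a $        expand S' ::= epsilon
   8  $ a S      x y a $        expand S ::= x y
   9  $ a y x    x y a $        match x
  10  $ a y      y a $          match y
  11  $ a        a $            match a
Accept reached after 11 steps.

11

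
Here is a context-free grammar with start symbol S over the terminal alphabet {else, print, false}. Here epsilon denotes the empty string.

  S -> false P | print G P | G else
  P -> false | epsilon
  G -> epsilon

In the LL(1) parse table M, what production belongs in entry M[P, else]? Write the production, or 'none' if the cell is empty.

none

FIRST(P) = {epsilon, false}
FIRST(G) = {epsilon}
FIRST(S) = {else, false, print}  (via G else)
FOLLOW(S) includes $ since S is the start symbol.
FOLLOW(S): S appears on no right-hand side. Thus FOLLOW(S) = {$}.
FOLLOW(P): in S->false P, the suffix after P is empty, so FOLLOW(P) ⊇ FOLLOW(S) = {$}; in S->print G P, the suffix after P is empty, so FOLLOW(P) ⊇ FOLLOW(S) = {$}. Thus FOLLOW(P) = {$}.
For P -> false: FIRST(false) = {false}, so it goes in M[P, t] for t ∈ {false}.
For P -> epsilon: FIRST(epsilon) = {epsilon}, so it goes in M[P, t] for t ∈ {}; since epsilon ∈ FIRST, also for every t ∈ FOLLOW(P) = {$}.
None of these place a production in M[P, else].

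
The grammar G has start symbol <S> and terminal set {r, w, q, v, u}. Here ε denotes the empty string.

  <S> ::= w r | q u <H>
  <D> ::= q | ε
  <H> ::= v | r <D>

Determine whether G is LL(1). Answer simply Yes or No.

Yes

FIRST(<S>) = {q, w}
FIRST(<D>) = {ε, q}
FIRST(<H>) = {r, v}
FOLLOW(<S>) = {$}
FOLLOW(<D>) = {$}
FOLLOW(<H>) = {$}
Each cell of M receives at most one production.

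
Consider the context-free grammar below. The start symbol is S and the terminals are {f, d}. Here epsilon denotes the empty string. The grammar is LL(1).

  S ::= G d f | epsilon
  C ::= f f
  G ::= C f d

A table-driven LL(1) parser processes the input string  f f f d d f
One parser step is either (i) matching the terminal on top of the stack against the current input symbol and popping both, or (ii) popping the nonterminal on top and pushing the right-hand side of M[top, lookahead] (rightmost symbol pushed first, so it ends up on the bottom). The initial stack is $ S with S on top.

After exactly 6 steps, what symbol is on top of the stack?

     Stack          Input          Action
  1  $ S            f f f d d f $  expand S ::= G d f
  2  $ f d G        f f f d d f $  expand G ::= C f d
  3  $ f d d f C    f f f d d f $  expand C ::= f f
  4  $ f d d f f f  f f f d d f $  match f
  5  $ f d d f f    f f d d f $    match f
  6  $ f d d f      f d d f $      match f
Stack after step 6: $ f d d (top = d).

d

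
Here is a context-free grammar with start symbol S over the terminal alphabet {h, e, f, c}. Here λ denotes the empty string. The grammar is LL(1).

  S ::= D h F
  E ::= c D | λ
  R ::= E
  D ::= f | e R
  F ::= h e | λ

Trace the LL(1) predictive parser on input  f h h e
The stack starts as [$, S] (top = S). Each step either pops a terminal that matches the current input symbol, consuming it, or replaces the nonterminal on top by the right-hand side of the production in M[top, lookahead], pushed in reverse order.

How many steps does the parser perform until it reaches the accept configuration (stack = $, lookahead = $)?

7

step 1: stack=$ S  input=f h h e $  — expand S ::= D h F
step 2: stack=$ F h D  input=f h h e $  — expand D ::= f
step 3: stack=$ F h f  input=f h h e $  — match f
step 4: stack=$ F h  input=h h e $  — match h
step 5: stack=$ F  input=h e $  — expand F ::= h e
step 6: stack=$ e h  input=h e $  — match h
step 7: stack=$ e  input=e $  — match e
Accept reached after 7 steps.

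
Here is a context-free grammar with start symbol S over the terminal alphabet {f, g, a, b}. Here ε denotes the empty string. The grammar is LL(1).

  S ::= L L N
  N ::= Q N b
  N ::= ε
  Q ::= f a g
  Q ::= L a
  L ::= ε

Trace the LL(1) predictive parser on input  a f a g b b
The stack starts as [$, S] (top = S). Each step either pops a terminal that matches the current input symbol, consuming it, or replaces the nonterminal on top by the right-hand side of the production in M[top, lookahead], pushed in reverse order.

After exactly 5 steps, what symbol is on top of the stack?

     Stack    Input          Action
  1  $ S      a f a g b b $  expand S ::= L L N
  2  $ N L L  a f a g b b $  expand L ::= ε
  3  $ N L    a f a g b b $  expand L ::= ε
  4  $ N      a f a g b b $  expand N ::= Q N b
  5  $ b N Q  a f a g b b $  expand Q ::= L a
Stack after step 5: $ b N a L (top = L).

L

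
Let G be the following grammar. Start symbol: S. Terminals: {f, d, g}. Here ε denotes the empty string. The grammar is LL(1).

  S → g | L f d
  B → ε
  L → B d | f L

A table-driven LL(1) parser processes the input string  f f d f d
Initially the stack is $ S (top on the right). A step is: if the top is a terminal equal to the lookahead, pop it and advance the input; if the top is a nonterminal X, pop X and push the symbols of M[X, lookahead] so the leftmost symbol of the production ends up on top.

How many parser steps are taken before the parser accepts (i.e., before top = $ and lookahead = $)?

10

step 1: stack=$ S  input=f f d f d $  — expand S → L f d
step 2: stack=$ d f L  input=f f d f d $  — expand L → f L
step 3: stack=$ d f L f  input=f f d f d $  — match f
step 4: stack=$ d f L  input=f d f d $  — expand L → f L
step 5: stack=$ d f L f  input=f d f d $  — match f
step 6: stack=$ d f L  input=d f d $  — expand L → B d
step 7: stack=$ d f d B  input=d f d $  — expand B → ε
step 8: stack=$ d f d  input=d f d $  — match d
step 9: stack=$ d f  input=f d $  — match f
step 10: stack=$ d  input=d $  — match d
Accept reached after 10 steps.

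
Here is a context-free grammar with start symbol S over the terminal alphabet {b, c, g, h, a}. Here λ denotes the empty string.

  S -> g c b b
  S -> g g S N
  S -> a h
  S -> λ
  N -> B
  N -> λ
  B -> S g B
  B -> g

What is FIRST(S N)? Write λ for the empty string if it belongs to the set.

{λ, a, g}

FIRST(S): from S->g c b b we get {g}; from S->g g S N we get {g}; from S->a h we get {a}; from S->λ we get {λ}. So FIRST(S) = {λ, a, g}.
FIRST(B): from B->S g B we get {a, g}; from B->g we get {g}. So FIRST(B) = {a, g}.
FIRST(N): from N->B we get {a, g}; from N->λ we get {λ}. So FIRST(N) = {λ, a, g}.
FIRST(S N): take FIRST of each symbol in turn, carrying on past any symbol whose FIRST contains λ; result {λ, a, g}.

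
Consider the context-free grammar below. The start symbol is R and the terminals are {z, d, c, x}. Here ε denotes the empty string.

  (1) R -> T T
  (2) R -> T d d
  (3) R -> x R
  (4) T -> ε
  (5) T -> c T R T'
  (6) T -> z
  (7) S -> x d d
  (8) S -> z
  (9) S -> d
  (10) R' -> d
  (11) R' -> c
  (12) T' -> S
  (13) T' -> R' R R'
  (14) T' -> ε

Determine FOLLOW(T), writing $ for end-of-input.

FIRST(T) = {ε, c, z}
FIRST(S) = {d, x, z}
FIRST(R') = {c, d}
FIRST(R) = {ε, c, d, x, z}  (via T T, T d d)
FIRST(T') = {ε, c, d, x, z}  (via S, R' R R')
FOLLOW(R) includes $ since R is the start symbol.
FOLLOW(R): in R->x R, the suffix after R is empty (adds nothing new); in T->c T R T', R is followed by T' with FIRST {ε, c, d, x, z}; in T->c T R T', the suffix after R is nullable, so FOLLOW(R) ⊇ FOLLOW(T) = {$, c, d, x, z}; in T'->R' R R', R is followed by R' with FIRST {c, d}. Thus FOLLOW(R) = {$, c, d, x, z}.
FOLLOW(T): in R->T T (occurrence 1), T is followed by T with FIRST {ε, c, z}; in R->T T (occurrence 1), the suffix after T is nullable, so FOLLOW(T) ⊇ FOLLOW(R) = {$, c, d, x, z}; in R->T T (occurrence 2), the suffix after T is empty, so FOLLOW(T) ⊇ FOLLOW(R) = {$, c, d, x, z}; in R->T d d, T is followed by d d with FIRST {d}; in T->c T R T', T is followed by R T' with FIRST {ε, c, d, x, z}; in T->c T R T', the suffix after T is nullable (adds nothing new). Thus FOLLOW(T) = {$, c, d, x, z}.
FOLLOW(T'): in T->c T R T', the suffix after T' is empty, so FOLLOW(T') ⊇ FOLLOW(T) = {$, c, d, x, z}. Thus FOLLOW(T') = {$, c, d, x, z}.
FOLLOW(S): in T'->S, the suffix after S is empty, so FOLLOW(S) ⊇ FOLLOW(T') = {$, c, d, x, z}. Thus FOLLOW(S) = {$, c, d, x, z}.
FOLLOW(R'): in T'->R' R R' (occurrence 1), R' is followed by R R' with FIRST {c, d, x, z}; in T'->R' R R' (occurrence 2), the suffix after R' is empty, so FOLLOW(R') ⊇ FOLLOW(T') = {$, c, d, x, z}. Thus FOLLOW(R') = {$, c, d, x, z}.

{$, c, d, x, z}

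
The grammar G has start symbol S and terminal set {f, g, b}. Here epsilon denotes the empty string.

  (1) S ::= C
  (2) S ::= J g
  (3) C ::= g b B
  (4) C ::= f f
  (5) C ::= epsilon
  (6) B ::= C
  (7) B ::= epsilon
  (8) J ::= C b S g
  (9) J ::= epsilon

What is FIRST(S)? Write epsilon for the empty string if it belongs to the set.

FIRST(C): from C::=g b B we get {g}; from C::=f f we get {f}; from C::=epsilon we get {epsilon}. So FIRST(C) = {epsilon, f, g}.
FIRST(B): from B::=C we get {epsilon, f, g}; from B::=epsilon we get {epsilon}. So FIRST(B) = {epsilon, f, g}.
FIRST(J): from J::=C b S g we get {b, f, g}; from J::=epsilon we get {epsilon}. So FIRST(J) = {epsilon, b, f, g}.
FIRST(S): from S::=C we get {epsilon, f, g}; from S::=J g we get {b, f, g}. So FIRST(S) = {epsilon, b, f, g}.

{epsilon, b, f, g}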